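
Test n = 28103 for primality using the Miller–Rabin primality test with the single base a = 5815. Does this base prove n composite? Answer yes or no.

n − 1 = 28102 = 2^1 · 14051, so s = 1 and d = 14051.
Repeated squaring mod 28103: 5815^1 ≡ 5815, 5815^2 ≡ 6316, 5815^4 ≡ 13699, 5815^8 ≡ 18870, 5815^16 ≡ 11890, 5815^32 ≡ 14010, 5815^64 ≡ 8748, 5815^128 ≡ 3035, 5815^256 ≡ 21544, 5815^512 ≡ 22891, 5815^1024 ≡ 17446, 5815^2048 ≡ 7426, 5815^4096 ≡ 7390, 5815^8192 ≡ 7971.
14051 = 8192 + 4096 + 1024 + 512 + 128 + 64 + 32 + 2 + 1, so 5815^14051 ≡ 7971·7390·17446·22891·3035·8748·14010·6316·5815 ≡ 8835 (mod 28103).
x_0 = 5815^14051 mod 28103 = 8835.
x_0 ∉ {1, 28102} and s = 1, so 5815 is a Miller–Rabin witness and 28103 is composite.

yes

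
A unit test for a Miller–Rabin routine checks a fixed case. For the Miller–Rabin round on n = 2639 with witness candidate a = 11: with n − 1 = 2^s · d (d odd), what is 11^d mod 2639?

n − 1 = 2638 = 2^1 · 1319, so s = 1 and d = 1319.
Repeated squaring mod 2639: 11^1 ≡ 11, 11^2 ≡ 121, 11^4 ≡ 1446, 11^8 ≡ 828, 11^16 ≡ 2083, 11^32 ≡ 373, 11^64 ≡ 1901, 11^128 ≡ 1010, 11^256 ≡ 1446, 11^512 ≡ 828, 11^1024 ≡ 2083.
1319 = 1024 + 256 + 32 + 4 + 2 + 1, so 11^1319 ≡ 2083·1446·373·1446·121·11 ≡ 1969 (mod 2639).

1969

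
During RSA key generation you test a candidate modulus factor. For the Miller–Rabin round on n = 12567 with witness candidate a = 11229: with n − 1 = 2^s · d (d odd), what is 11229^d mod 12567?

1320

n − 1 = 12566 = 2^1 · 6283, so s = 1 and d = 6283.
11229^6283 mod 12567 = 1320.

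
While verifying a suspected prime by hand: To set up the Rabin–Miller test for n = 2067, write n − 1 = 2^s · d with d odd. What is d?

1033

Halving: 2066 → 1033; 1033 is odd.
So 2066 = 2^1 · 1033.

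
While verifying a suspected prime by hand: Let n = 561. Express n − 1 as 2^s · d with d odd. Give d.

Halving: 560 → 280 → 140 → 70 → 35; 35 is odd.
So 560 = 2^4 · 35.

35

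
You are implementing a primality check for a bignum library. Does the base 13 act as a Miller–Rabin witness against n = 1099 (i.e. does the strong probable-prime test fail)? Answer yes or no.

no

n − 1 = 1098 = 2^1 · 549, so s = 1 and d = 549.
Repeated squaring mod 1099: 13^1 ≡ 13, 13^2 ≡ 169, 13^4 ≡ 1086, 13^8 ≡ 169, 13^16 ≡ 1086, 13^32 ≡ 169, 13^64 ≡ 1086, 13^128 ≡ 169, 13^256 ≡ 1086, 13^512 ≡ 169.
549 = 512 + 32 + 4 + 1, so 13^549 ≡ 169·169·1086·13 ≡ 1098 (mod 1099).
x_0 = 13^549 mod 1099 = 1098.
x_0 = 1098 ≡ −1, so 13 is not a witness.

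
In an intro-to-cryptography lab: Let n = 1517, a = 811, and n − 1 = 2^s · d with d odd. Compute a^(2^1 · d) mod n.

n − 1 = 1516 = 2^2 · 379, so s = 2 and d = 379.
x_0 = 811^379 mod 1517 = 1403.
x_1 = 1403^2 mod 1517 = 860.

860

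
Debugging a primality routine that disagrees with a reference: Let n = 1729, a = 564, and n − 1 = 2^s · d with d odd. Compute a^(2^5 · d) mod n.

1

n − 1 = 1728 = 2^6 · 27, so s = 6 and d = 27.
x_0 = 564^27 mod 1729 = 645.
x_1 = 645^2 mod 1729 = 1065.
x_2 = 1065^2 mod 1729 = 1.
x_3 = 1^2 mod 1729 = 1.
x_4 = 1^2 mod 1729 = 1.
x_5 = 1^2 mod 1729 = 1.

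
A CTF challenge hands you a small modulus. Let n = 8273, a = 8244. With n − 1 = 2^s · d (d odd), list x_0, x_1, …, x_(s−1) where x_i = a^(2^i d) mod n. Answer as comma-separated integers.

n − 1 = 8272 = 2^4 · 517, so s = 4 and d = 517.
x_0 = 8244^517 mod 8273 = 8135.
x_1 = 8135^2 mod 8273 = 2498.
x_2 = 2498^2 mod 8273 = 2162.
x_3 = 2162^2 mod 8273 = 8272.

8135, 2498, 2162, 8272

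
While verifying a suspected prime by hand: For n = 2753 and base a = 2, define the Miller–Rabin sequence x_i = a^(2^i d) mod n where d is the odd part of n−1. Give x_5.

n − 1 = 2752 = 2^6 · 43, so s = 6 and d = 43.
Repeated squaring mod 2753: 2^1 ≡ 2, 2^2 ≡ 4, 2^4 ≡ 16, 2^8 ≡ 256, 2^16 ≡ 2217, 2^32 ≡ 984.
43 = 32 + 8 + 2 + 1, so 2^43 ≡ 984·256·4·2 ≡ 36 (mod 2753).
x_0 = 36.
x_1 = 36^2 mod 2753 = 1296.
x_2 = 1296^2 mod 2753 = 286.
x_3 = 286^2 mod 2753 = 1959.
x_4 = 1959^2 mod 2753 = 2752.
x_5 = 2752^2 mod 2753 = 1.

1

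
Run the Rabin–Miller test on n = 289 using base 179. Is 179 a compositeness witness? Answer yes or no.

no

n − 1 = 288 = 2^5 · 9, so s = 5 and d = 9.
Repeated squaring mod 289: 179^1 ≡ 179, 179^2 ≡ 251, 179^4 ≡ 288, 179^8 ≡ 1.
9 = 8 + 1, so 179^9 ≡ 1·179 ≡ 179 (mod 289).
x_0 = 179^9 mod 289 = 179.
x_0 is neither 1 nor 288, so continue squaring.
x_1 = 179^2 mod 289 = 251.
x_2 = 251^2 mod 289 = 288.
x_2 ≡ −1, so 179 is not a witness.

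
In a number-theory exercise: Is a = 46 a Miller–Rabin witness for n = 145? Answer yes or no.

n − 1 = 144 = 2^4 · 9, so s = 4 and d = 9.
Repeated squaring mod 145: 46^1 ≡ 46, 46^2 ≡ 86, 46^4 ≡ 1, 46^8 ≡ 1.
9 = 8 + 1, so 46^9 ≡ 1·46 ≡ 46 (mod 145).
x_0 = 46^9 mod 145 = 46.
x_0 is neither 1 nor 144, so continue squaring.
x_1 = 46^2 mod 145 = 86.
x_2 = 86^2 mod 145 = 1.
x_2 = 1 but x_1 ≠ ±1, a nontrivial square root of 1 — 46 is a witness and 145 is composite.

yes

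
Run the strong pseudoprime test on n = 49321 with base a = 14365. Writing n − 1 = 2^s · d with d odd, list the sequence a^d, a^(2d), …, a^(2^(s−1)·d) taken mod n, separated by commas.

41663, 2295, 38999

n − 1 = 49320 = 2^3 · 6165, so s = 3 and d = 6165.
x_0 = 14365^6165 mod 49321 = 41663.
x_1 = 41663^2 mod 49321 = 2295.
x_2 = 2295^2 mod 49321 = 38999.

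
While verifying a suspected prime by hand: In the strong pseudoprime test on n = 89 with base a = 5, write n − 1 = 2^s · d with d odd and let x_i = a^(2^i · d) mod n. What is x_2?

1

n − 1 = 88 = 2^3 · 11, so s = 3 and d = 11.
Repeated squaring mod 89: 5^1 ≡ 5, 5^2 ≡ 25, 5^4 ≡ 2, 5^8 ≡ 4.
11 = 8 + 2 + 1, so 5^11 ≡ 4·25·5 ≡ 55 (mod 89).
x_0 = 55.
x_1 = 55^2 mod 89 = 88.
x_2 = 88^2 mod 89 = 1.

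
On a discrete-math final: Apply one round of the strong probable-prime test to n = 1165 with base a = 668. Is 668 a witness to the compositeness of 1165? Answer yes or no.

yes

n − 1 = 1164 = 2^2 · 291, so s = 2 and d = 291.
Repeated squaring mod 1165: 668^1 ≡ 668, 668^2 ≡ 29, 668^4 ≡ 841, 668^8 ≡ 126, 668^16 ≡ 731, 668^32 ≡ 791, 668^64 ≡ 76, 668^128 ≡ 1116, 668^256 ≡ 71.
291 = 256 + 32 + 2 + 1, so 668^291 ≡ 71·791·29·668 ≡ 497 (mod 1165).
x_0 = 668^291 mod 1165 = 497.
x_0 is neither 1 nor 1164, so continue squaring.
x_1 = 497^2 mod 1165 = 29.
Reached i = s−1 = 1 without hitting −1: 668 is a Miller–Rabin witness and 1165 is composite.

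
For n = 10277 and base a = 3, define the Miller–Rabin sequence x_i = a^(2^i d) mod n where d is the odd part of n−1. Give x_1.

n − 1 = 10276 = 2^2 · 2569, so s = 2 and d = 2569.
x_0 = 3^2569 mod 10277 = 5713.
x_1 = 5713^2 mod 10277 = 8894.

8894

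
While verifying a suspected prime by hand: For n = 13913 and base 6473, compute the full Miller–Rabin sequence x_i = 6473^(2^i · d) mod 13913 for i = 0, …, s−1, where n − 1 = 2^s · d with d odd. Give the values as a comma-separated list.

373, 13912, 1

n − 1 = 13912 = 2^3 · 1739, so s = 3 and d = 1739.
x_0 = 6473^1739 mod 13913 = 373.
x_1 = 373^2 mod 13913 = 13912.
x_2 = 13912^2 mod 13913 = 1.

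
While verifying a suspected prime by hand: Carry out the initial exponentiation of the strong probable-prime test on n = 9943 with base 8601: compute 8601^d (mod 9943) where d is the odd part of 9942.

1037

n − 1 = 9942 = 2^1 · 4971, so s = 1 and d = 4971.
8601^4971 mod 9943 = 1037.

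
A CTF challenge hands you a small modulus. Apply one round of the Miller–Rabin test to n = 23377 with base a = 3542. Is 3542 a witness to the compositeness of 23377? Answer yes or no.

yes

n − 1 = 23376 = 2^4 · 1461, so s = 4 and d = 1461.
Repeated squaring mod 23377: 3542^1 ≡ 3542, 3542^2 ≡ 15692, 3542^4 ≡ 8923, 3542^8 ≡ 21244, 3542^16 ≡ 14551, 3542^32 ≡ 6112, 3542^64 ≡ 98, 3542^128 ≡ 9604, 3542^256 ≡ 14551, 3542^512 ≡ 6112, 3542^1024 ≡ 98.
1461 = 1024 + 256 + 128 + 32 + 16 + 4 + 1, so 3542^1461 ≡ 98·14551·9604·6112·14551·8923·3542 ≡ 8583 (mod 23377).
x_0 = 3542^1461 mod 23377 = 8583.
x_0 is neither 1 nor 23376, so continue squaring.
x_1 = 8583^2 mod 23377 = 6962.
x_2 = 6962^2 mod 23377 = 8923.
x_3 = 8923^2 mod 23377 = 21244.
Reached i = s−1 = 3 without hitting −1: 3542 is a Miller–Rabin witness and 23377 is composite.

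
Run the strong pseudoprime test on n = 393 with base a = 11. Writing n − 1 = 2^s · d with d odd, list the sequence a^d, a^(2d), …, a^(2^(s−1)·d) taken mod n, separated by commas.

n − 1 = 392 = 2^3 · 49, so s = 3 and d = 49.
x_0 = 11^49 mod 393 = 140.
x_1 = 140^2 mod 393 = 343.
x_2 = 343^2 mod 393 = 142.

140, 343, 142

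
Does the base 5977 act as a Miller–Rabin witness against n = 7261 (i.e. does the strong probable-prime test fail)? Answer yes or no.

n − 1 = 7260 = 2^2 · 1815, so s = 2 and d = 1815.
Repeated squaring mod 7261: 5977^1 ≡ 5977, 5977^2 ≡ 409, 5977^4 ≡ 278, 5977^8 ≡ 4674, 5977^16 ≡ 5188, 5977^32 ≡ 6078, 5977^64 ≡ 5377, 5977^128 ≡ 6088, 5977^256 ≡ 3600, 5977^512 ≡ 6376, 5977^1024 ≡ 6298.
1815 = 1024 + 512 + 256 + 16 + 4 + 2 + 1, so 5977^1815 ≡ 6298·6376·3600·5188·278·409·5977 ≡ 1025 (mod 7261).
x_0 = 5977^1815 mod 7261 = 1025.
x_0 is neither 1 nor 7260, so continue squaring.
x_1 = 1025^2 mod 7261 = 5041.
Reached i = s−1 = 1 without hitting −1: 5977 is a Miller–Rabin witness and 7261 is composite.

yes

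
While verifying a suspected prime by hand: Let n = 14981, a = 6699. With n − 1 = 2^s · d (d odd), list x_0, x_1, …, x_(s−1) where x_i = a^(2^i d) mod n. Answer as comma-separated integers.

n − 1 = 14980 = 2^2 · 3745, so s = 2 and d = 3745.
x_0 = 6699^3745 mod 14981 = 1492.
x_1 = 1492^2 mod 14981 = 8876.

1492, 8876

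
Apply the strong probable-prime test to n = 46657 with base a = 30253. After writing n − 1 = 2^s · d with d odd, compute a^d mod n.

n − 1 = 46656 = 2^6 · 729, so s = 6 and d = 729.
Repeated squaring mod 46657: 30253^1 ≡ 30253, 30253^2 ≡ 20297, 30253^4 ≡ 33556, 30253^8 ≡ 31755, 30253^16 ≡ 28941, 30253^32 ≡ 41674, 30253^64 ≡ 8765, 30253^128 ≡ 27803, 30253^256 ≡ 40290, 30253^512 ≡ 40413.
729 = 512 + 128 + 64 + 16 + 8 + 1, so 30253^729 ≡ 40413·27803·8765·28941·31755·30253 ≡ 16385 (mod 46657).

16385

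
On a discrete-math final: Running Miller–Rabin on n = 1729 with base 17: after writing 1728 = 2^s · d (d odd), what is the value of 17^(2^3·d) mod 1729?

1

n − 1 = 1728 = 2^6 · 27, so s = 6 and d = 27.
x_0 = 17^27 mod 1729 = 818.
x_1 = 818^2 mod 1729 = 1.
x_2 = 1^2 mod 1729 = 1.
x_3 = 1^2 mod 1729 = 1.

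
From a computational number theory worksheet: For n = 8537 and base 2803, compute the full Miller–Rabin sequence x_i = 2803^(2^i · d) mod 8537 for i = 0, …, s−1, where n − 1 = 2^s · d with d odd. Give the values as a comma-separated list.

5092, 1595, 8536

n − 1 = 8536 = 2^3 · 1067, so s = 3 and d = 1067.
x_0 = 2803^1067 mod 8537 = 5092.
x_1 = 5092^2 mod 8537 = 1595.
x_2 = 1595^2 mod 8537 = 8536.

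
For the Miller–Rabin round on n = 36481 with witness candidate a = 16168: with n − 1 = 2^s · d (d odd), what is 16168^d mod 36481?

n − 1 = 36480 = 2^7 · 285, so s = 7 and d = 285.
Repeated squaring mod 36481: 16168^1 ≡ 16168, 16168^2 ≡ 17859, 16168^4 ≡ 26979, 16168^8 ≡ 34010, 16168^16 ≡ 13514, 16168^32 ≡ 4310, 16168^64 ≡ 7271, 16168^128 ≡ 6472, 16168^256 ≡ 6596.
285 = 256 + 16 + 8 + 4 + 1, so 16168^285 ≡ 6596·13514·34010·26979·16168 ≡ 24829 (mod 36481).

24829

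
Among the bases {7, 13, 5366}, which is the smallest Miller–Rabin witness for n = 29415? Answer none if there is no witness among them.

n − 1 = 29414 = 2^1 · 14707, so s = 1 and d = 14707.
Base 7: x_0 = 7^14707 mod 29415 = 673. x_0 ∉ {1, 29414} and s = 1, so 7 is a Miller–Rabin witness and 29415 is composite.
Base 13: x_0 = 13^14707 mod 29415 = 26812. x_0 ∉ {1, 29414} and s = 1, so 13 is a Miller–Rabin witness and 29415 is composite.
Base 5366: x_0 = 5366^14707 mod 29415 = 2591. x_0 ∉ {1, 29414} and s = 1, so 5366 is a Miller–Rabin witness and 29415 is composite.
The smallest witness among the given bases is 7.

7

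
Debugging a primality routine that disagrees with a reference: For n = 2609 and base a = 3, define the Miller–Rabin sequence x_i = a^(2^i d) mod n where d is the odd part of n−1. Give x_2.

2220

n − 1 = 2608 = 2^4 · 163, so s = 4 and d = 163.
Repeated squaring mod 2609: 3^1 ≡ 3, 3^2 ≡ 9, 3^4 ≡ 81, 3^8 ≡ 1343, 3^16 ≡ 830, 3^32 ≡ 124, 3^64 ≡ 2331, 3^128 ≡ 1623.
163 = 128 + 32 + 2 + 1, so 3^163 ≡ 1623·124·9·3 ≡ 1866 (mod 2609).
x_0 = 1866.
x_1 = 1866^2 mod 2609 = 1550.
x_2 = 1550^2 mod 2609 = 2220.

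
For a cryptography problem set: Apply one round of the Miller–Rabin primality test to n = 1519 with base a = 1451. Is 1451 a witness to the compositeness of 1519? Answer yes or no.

n − 1 = 1518 = 2^1 · 759, so s = 1 and d = 759.
Repeated squaring mod 1519: 1451^1 ≡ 1451, 1451^2 ≡ 67, 1451^4 ≡ 1451, 1451^8 ≡ 67, 1451^16 ≡ 1451, 1451^32 ≡ 67, 1451^64 ≡ 1451, 1451^128 ≡ 67, 1451^256 ≡ 1451, 1451^512 ≡ 67.
759 = 512 + 128 + 64 + 32 + 16 + 4 + 2 + 1, so 1451^759 ≡ 67·67·1451·67·1451·1451·67·1451 ≡ 1 (mod 1519).
x_0 = 1451^759 mod 1519 = 1.
x_0 = 1, so 1451 is not a witness.

no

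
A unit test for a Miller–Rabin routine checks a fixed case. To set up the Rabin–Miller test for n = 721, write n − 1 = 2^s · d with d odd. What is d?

Halving: 720 → 360 → 180 → 90 → 45; 45 is odd.
So 720 = 2^4 · 45.

45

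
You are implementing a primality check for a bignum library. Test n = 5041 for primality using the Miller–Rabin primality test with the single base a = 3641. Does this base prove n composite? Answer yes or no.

yes

n − 1 = 5040 = 2^4 · 315, so s = 4 and d = 315.
x_0 = 3641^315 mod 5041 = 4332.
x_0 is neither 1 nor 5040, so continue squaring.
x_1 = 4332^2 mod 5041 = 3622.
x_2 = 3622^2 mod 5041 = 2202.
x_3 = 2202^2 mod 5041 = 4403.
Reached i = s−1 = 3 without hitting −1: 3641 is a Miller–Rabin witness and 5041 is composite.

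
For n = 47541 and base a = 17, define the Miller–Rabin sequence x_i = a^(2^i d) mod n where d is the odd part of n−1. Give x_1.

31261

n − 1 = 47540 = 2^2 · 11885, so s = 2 and d = 11885.
x_0 = 17^11885 mod 47541 = 6185.
x_1 = 6185^2 mod 47541 = 31261.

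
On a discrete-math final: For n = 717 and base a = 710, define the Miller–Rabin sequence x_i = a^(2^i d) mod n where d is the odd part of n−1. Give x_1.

232

n − 1 = 716 = 2^2 · 179, so s = 2 and d = 179.
x_0 = 710^179 mod 717 = 623.
x_1 = 623^2 mod 717 = 232.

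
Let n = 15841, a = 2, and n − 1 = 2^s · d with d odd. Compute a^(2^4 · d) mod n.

1

n − 1 = 15840 = 2^5 · 495, so s = 5 and d = 495.
x_0 = 2^495 mod 15841 = 1.
x_1 = 1^2 mod 15841 = 1.
x_2 = 1^2 mod 15841 = 1.
x_3 = 1^2 mod 15841 = 1.
x_4 = 1^2 mod 15841 = 1.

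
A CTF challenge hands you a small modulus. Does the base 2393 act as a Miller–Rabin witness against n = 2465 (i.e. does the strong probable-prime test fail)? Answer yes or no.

n − 1 = 2464 = 2^5 · 77, so s = 5 and d = 77.
x_0 = 2393^77 mod 2465 = 1288.
x_0 is neither 1 nor 2464, so continue squaring.
x_1 = 1288^2 mod 2465 = 2464.
x_1 ≡ −1, so 2393 is not a witness.

no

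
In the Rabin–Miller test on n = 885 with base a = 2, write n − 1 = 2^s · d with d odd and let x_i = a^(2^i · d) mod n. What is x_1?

49

n − 1 = 884 = 2^2 · 221, so s = 2 and d = 221.
x_0 = 2^221 mod 885 = 347.
x_1 = 347^2 mod 885 = 49.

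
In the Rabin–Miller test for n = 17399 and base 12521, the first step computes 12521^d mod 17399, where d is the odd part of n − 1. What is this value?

4631

n − 1 = 17398 = 2^1 · 8699, so s = 1 and d = 8699.
12521^8699 mod 17399 = 4631.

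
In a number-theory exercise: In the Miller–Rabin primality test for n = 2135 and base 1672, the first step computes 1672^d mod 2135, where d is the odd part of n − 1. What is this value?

n − 1 = 2134 = 2^1 · 1067, so s = 1 and d = 1067.
1672^1067 mod 2135 = 503.

503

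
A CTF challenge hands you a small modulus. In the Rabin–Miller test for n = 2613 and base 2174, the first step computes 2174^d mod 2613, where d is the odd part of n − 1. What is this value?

n − 1 = 2612 = 2^2 · 653, so s = 2 and d = 653.
2174^653 mod 2613 = 1244.

1244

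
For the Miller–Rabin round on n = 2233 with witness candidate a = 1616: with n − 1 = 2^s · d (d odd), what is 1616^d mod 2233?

76

n − 1 = 2232 = 2^3 · 279, so s = 3 and d = 279.
Repeated squaring mod 2233: 1616^1 ≡ 1616, 1616^2 ≡ 1079, 1616^4 ≡ 848, 1616^8 ≡ 78, 1616^16 ≡ 1618, 1616^32 ≡ 848, 1616^64 ≡ 78, 1616^128 ≡ 1618, 1616^256 ≡ 848.
279 = 256 + 16 + 4 + 2 + 1, so 1616^279 ≡ 848·1618·848·1079·1616 ≡ 76 (mod 2233).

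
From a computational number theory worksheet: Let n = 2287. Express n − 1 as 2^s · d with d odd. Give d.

1143

Halving: 2286 → 1143; 1143 is odd.
So 2286 = 2^1 · 1143.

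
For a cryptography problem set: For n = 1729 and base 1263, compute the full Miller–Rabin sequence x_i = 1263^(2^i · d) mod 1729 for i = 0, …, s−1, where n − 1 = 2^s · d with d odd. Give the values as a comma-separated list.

1217, 1065, 1, 1, 1, 1

n − 1 = 1728 = 2^6 · 27, so s = 6 and d = 27.
x_0 = 1263^27 mod 1729 = 1217.
x_1 = 1217^2 mod 1729 = 1065.
x_2 = 1065^2 mod 1729 = 1.
x_3 = 1^2 mod 1729 = 1.
x_4 = 1^2 mod 1729 = 1.
x_5 = 1^2 mod 1729 = 1.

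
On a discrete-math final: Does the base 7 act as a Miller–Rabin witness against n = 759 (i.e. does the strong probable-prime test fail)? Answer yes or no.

n − 1 = 758 = 2^1 · 379, so s = 1 and d = 379.
Repeated squaring mod 759: 7^1 ≡ 7, 7^2 ≡ 49, 7^4 ≡ 124, 7^8 ≡ 196, 7^16 ≡ 466, 7^32 ≡ 82, 7^64 ≡ 652, 7^128 ≡ 64, 7^256 ≡ 301.
379 = 256 + 64 + 32 + 16 + 8 + 2 + 1, so 7^379 ≡ 301·652·82·466·196·49·7 ≡ 316 (mod 759).
x_0 = 7^379 mod 759 = 316.
x_0 ∉ {1, 758} and s = 1, so 7 is a Miller–Rabin witness and 759 is composite.

yes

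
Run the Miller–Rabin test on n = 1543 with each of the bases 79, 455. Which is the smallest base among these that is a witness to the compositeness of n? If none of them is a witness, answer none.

none

n − 1 = 1542 = 2^1 · 771, so s = 1 and d = 771.
Base 79: x_0 = 79^771 mod 1543 = 1542. x_0 = 1542 ≡ −1, so 79 is not a witness.
Base 455: x_0 = 455^771 mod 1543 = 1542. x_0 = 1542 ≡ −1, so 455 is not a witness.
No listed base is a witness for 1543.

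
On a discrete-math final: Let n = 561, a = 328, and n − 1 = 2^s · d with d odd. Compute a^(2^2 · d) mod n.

463

n − 1 = 560 = 2^4 · 35, so s = 4 and d = 35.
x_0 = 328^35 mod 561 = 397.
x_1 = 397^2 mod 561 = 529.
x_2 = 529^2 mod 561 = 463.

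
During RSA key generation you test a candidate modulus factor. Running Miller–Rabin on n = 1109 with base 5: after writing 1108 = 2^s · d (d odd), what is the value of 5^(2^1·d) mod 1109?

n − 1 = 1108 = 2^2 · 277, so s = 2 and d = 277.
Repeated squaring mod 1109: 5^1 ≡ 5, 5^2 ≡ 25, 5^4 ≡ 625, 5^8 ≡ 257, 5^16 ≡ 618, 5^32 ≡ 428, 5^64 ≡ 199, 5^128 ≡ 786, 5^256 ≡ 83.
277 = 256 + 16 + 4 + 1, so 5^277 ≡ 83·618·625·5 ≡ 1108 (mod 1109).
x_0 = 1108.
x_1 = 1108^2 mod 1109 = 1.

1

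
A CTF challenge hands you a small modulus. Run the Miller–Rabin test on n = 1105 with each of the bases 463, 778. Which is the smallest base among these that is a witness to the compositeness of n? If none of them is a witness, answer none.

n − 1 = 1104 = 2^4 · 69, so s = 4 and d = 69.
Base 463: x_0 = 463^69 mod 1105 = 463. x_0 is neither 1 nor 1104, so continue squaring. x_1 = 463^2 mod 1105 = 1104. x_1 ≡ −1, so 463 is not a witness.
Base 778: x_0 = 778^69 mod 1105 = 268. x_0 is neither 1 nor 1104, so continue squaring. x_1 = 268^2 mod 1105 = 1104. x_1 ≡ −1, so 778 is not a witness.
No listed base is a witness for 1105.

none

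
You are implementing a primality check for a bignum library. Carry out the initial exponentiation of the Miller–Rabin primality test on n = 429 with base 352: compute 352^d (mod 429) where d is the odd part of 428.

n − 1 = 428 = 2^2 · 107, so s = 2 and d = 107.
Repeated squaring mod 429: 352^1 ≡ 352, 352^2 ≡ 352, 352^4 ≡ 352, 352^8 ≡ 352, 352^16 ≡ 352, 352^32 ≡ 352, 352^64 ≡ 352.
107 = 64 + 32 + 8 + 2 + 1, so 352^107 ≡ 352·352·352·352·352 ≡ 352 (mod 429).

352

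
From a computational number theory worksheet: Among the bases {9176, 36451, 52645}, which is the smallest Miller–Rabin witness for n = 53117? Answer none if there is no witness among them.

n − 1 = 53116 = 2^2 · 13279, so s = 2 and d = 13279.
Base 9176: x_0 = 9176^13279 mod 53117 = 1. x_0 = 1, so 9176 is not a witness.
Base 36451: x_0 = 36451^13279 mod 53117 = 1. x_0 = 1, so 36451 is not a witness.
Base 52645: x_0 = 52645^13279 mod 53117 = 10206. x_0 is neither 1 nor 53116, so continue squaring. x_1 = 10206^2 mod 53117 = 53116. x_1 ≡ −1, so 52645 is not a witness.
No listed base is a witness for 53117.

none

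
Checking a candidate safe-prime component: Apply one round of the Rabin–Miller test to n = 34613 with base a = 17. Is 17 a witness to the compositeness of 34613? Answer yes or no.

no

n − 1 = 34612 = 2^2 · 8653, so s = 2 and d = 8653.
Repeated squaring mod 34613: 17^1 ≡ 17, 17^2 ≡ 289, 17^4 ≡ 14295, 17^8 ≡ 26486, 17^16 ≡ 6525, 17^32 ≡ 1635, 17^64 ≡ 8024, 17^128 ≡ 4396, 17^256 ≡ 10762, 17^512 ≡ 5546, 17^1024 ≡ 21772, 17^2048 ≡ 29562, 17^4096 ≡ 2820, 17^8192 ≡ 26023.
8653 = 8192 + 256 + 128 + 64 + 8 + 4 + 1, so 17^8653 ≡ 26023·10762·4396·8024·26486·14295·17 ≡ 1 (mod 34613).
x_0 = 17^8653 mod 34613 = 1.
x_0 = 1, so 17 is not a witness.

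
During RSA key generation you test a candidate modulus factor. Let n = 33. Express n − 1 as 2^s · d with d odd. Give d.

1

Halving: 32 → 16 → 8 → 4 → 2 → 1; 1 is odd.
So 32 = 2^5 · 1.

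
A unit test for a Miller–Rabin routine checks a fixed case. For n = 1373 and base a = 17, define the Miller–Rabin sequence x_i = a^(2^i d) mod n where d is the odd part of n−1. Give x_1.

n − 1 = 1372 = 2^2 · 343, so s = 2 and d = 343.
By repeated squaring, 17^343 ≡ 1372 (mod 1373).
x_0 = 1372.
x_1 = 1372^2 mod 1373 = 1.

1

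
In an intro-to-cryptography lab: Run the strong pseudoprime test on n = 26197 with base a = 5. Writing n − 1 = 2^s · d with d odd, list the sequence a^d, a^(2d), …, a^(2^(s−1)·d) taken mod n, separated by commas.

n − 1 = 26196 = 2^2 · 6549, so s = 2 and d = 6549.
x_0 = 5^6549 mod 26197 = 5539.
x_1 = 5539^2 mod 26197 = 3834.

5539, 3834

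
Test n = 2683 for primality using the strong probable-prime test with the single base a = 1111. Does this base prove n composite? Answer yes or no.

n − 1 = 2682 = 2^1 · 1341, so s = 1 and d = 1341.
x_0 = 1111^1341 mod 2683 = 2682.
x_0 = 2682 ≡ −1, so 1111 is not a witness.

no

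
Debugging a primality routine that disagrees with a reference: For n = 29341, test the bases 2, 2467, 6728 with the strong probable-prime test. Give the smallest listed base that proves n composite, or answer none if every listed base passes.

none

n − 1 = 29340 = 2^2 · 7335, so s = 2 and d = 7335.
Base 2: x_0 = 2^7335 mod 29341 = 26424. x_0 is neither 1 nor 29340, so continue squaring. x_1 = 26424^2 mod 29341 = 29340. x_1 ≡ −1, so 2 is not a witness.
Base 2467: x_0 = 2467^7335 mod 29341 = 29340. x_0 = 29340 ≡ −1, so 2467 is not a witness.
Base 6728: x_0 = 6728^7335 mod 29341 = 21910. x_0 is neither 1 nor 29340, so continue squaring. x_1 = 21910^2 mod 29341 = 29340. x_1 ≡ −1, so 6728 is not a witness.
No listed base is a witness for 29341.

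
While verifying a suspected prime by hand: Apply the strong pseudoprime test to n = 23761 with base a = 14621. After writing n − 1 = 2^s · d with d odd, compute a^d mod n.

8896

n − 1 = 23760 = 2^4 · 1485, so s = 4 and d = 1485.
By repeated squaring, 14621^1485 ≡ 8896 (mod 23761).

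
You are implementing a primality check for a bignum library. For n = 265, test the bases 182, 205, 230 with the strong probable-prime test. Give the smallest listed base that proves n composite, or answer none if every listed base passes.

205

n − 1 = 264 = 2^3 · 33, so s = 3 and d = 33.
Base 182: x_0 = 182^33 mod 265 = 182. x_0 is neither 1 nor 264, so continue squaring. x_1 = 182^2 mod 265 = 264. x_1 ≡ −1, so 182 is not a witness.
Base 205: x_0 = 205^33 mod 265 = 130. x_0 is neither 1 nor 264, so continue squaring. x_1 = 130^2 mod 265 = 205. x_2 = 205^2 mod 265 = 155. Reached i = s−1 = 2 without hitting −1: 205 is a Miller–Rabin witness and 265 is composite.
Base 230: x_0 = 230^33 mod 265 = 140. x_0 is neither 1 nor 264, so continue squaring. x_1 = 140^2 mod 265 = 255. x_2 = 255^2 mod 265 = 100. Reached i = s−1 = 2 without hitting −1: 230 is a Miller–Rabin witness and 265 is composite.
The smallest witness among the given bases is 205.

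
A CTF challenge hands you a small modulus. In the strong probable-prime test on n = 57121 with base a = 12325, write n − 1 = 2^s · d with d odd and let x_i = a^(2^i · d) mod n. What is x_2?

n − 1 = 57120 = 2^5 · 1785, so s = 5 and d = 1785.
x_0 = 12325^1785 mod 57121 = 40631.
x_1 = 40631^2 mod 57121 = 24140.
x_2 = 24140^2 mod 57121 = 48279.

48279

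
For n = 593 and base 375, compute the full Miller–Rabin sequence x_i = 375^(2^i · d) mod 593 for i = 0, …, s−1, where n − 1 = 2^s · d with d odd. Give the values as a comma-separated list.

534, 516, 592, 1

n − 1 = 592 = 2^4 · 37, so s = 4 and d = 37.
x_0 = 375^37 mod 593 = 534.
x_1 = 534^2 mod 593 = 516.
x_2 = 516^2 mod 593 = 592.
x_3 = 592^2 mod 593 = 1.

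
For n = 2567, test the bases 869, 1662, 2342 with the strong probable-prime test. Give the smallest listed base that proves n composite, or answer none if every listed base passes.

n − 1 = 2566 = 2^1 · 1283, so s = 1 and d = 1283.
Base 869: x_0 = 869^1283 mod 2567 = 1929. x_0 ∉ {1, 2566} and s = 1, so 869 is a Miller–Rabin witness and 2567 is composite.
Base 1662: x_0 = 1662^1283 mod 2567 = 1058. x_0 ∉ {1, 2566} and s = 1, so 1662 is a Miller–Rabin witness and 2567 is composite.
Base 2342: x_0 = 2342^1283 mod 2567 = 1262. x_0 ∉ {1, 2566} and s = 1, so 2342 is a Miller–Rabin witness and 2567 is composite.
The smallest witness among the given bases is 869.

869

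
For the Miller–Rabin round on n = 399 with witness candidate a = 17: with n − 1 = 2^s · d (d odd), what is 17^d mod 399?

n − 1 = 398 = 2^1 · 199, so s = 1 and d = 199.
Repeated squaring mod 399: 17^1 ≡ 17, 17^2 ≡ 289, 17^4 ≡ 130, 17^8 ≡ 142, 17^16 ≡ 214, 17^32 ≡ 310, 17^64 ≡ 340, 17^128 ≡ 289.
199 = 128 + 64 + 4 + 2 + 1, so 17^199 ≡ 289·340·130·289·17 ≡ 17 (mod 399).

17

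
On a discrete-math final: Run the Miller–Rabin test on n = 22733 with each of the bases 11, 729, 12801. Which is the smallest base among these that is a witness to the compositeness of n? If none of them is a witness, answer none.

n − 1 = 22732 = 2^2 · 5683, so s = 2 and d = 5683.
Base 11: x_0 = 11^5683 mod 22733 = 2803. x_0 is neither 1 nor 22732, so continue squaring. x_1 = 2803^2 mod 22733 = 13924. Reached i = s−1 = 1 without hitting −1: 11 is a Miller–Rabin witness and 22733 is composite.
Base 729: x_0 = 729^5683 mod 22733 = 10856. x_0 is neither 1 nor 22732, so continue squaring. x_1 = 10856^2 mod 22733 = 4864. Reached i = s−1 = 1 without hitting −1: 729 is a Miller–Rabin witness and 22733 is composite.
Base 12801: x_0 = 12801^5683 mod 22733 = 2596. x_0 is neither 1 nor 22732, so continue squaring. x_1 = 2596^2 mod 22733 = 10248. Reached i = s−1 = 1 without hitting −1: 12801 is a Miller–Rabin witness and 22733 is composite.
The smallest witness among the given bases is 11.

11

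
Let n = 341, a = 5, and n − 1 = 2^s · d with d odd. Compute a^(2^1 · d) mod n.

n − 1 = 340 = 2^2 · 85, so s = 2 and d = 85.
x_0 = 5^85 mod 341 = 67.
x_1 = 67^2 mod 341 = 56.

56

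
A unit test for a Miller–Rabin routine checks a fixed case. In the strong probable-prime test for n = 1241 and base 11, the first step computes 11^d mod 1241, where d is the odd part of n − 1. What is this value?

n − 1 = 1240 = 2^3 · 155, so s = 3 and d = 155.
11^155 mod 1241 = 1202.

1202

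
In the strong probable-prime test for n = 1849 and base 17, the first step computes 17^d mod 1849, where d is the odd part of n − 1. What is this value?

1635

n − 1 = 1848 = 2^3 · 231, so s = 3 and d = 231.
By repeated squaring, 17^231 ≡ 1635 (mod 1849).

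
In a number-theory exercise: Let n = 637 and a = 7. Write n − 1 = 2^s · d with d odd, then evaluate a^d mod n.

n − 1 = 636 = 2^2 · 159, so s = 2 and d = 159.
7^159 mod 637 = 343.

343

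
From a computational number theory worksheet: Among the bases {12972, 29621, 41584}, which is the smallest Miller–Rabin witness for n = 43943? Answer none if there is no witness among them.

n − 1 = 43942 = 2^1 · 21971, so s = 1 and d = 21971.
Base 12972: x_0 = 12972^21971 mod 43943 = 43942. x_0 = 43942 ≡ −1, so 12972 is not a witness.
Base 29621: x_0 = 29621^21971 mod 43943 = 1. x_0 = 1, so 29621 is not a witness.
Base 41584: x_0 = 41584^21971 mod 43943 = 43942. x_0 = 43942 ≡ −1, so 41584 is not a witness.
No listed base is a witness for 43943.

none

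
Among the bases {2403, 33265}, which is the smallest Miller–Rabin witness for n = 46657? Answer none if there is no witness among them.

none

n − 1 = 46656 = 2^6 · 729, so s = 6 and d = 729.
Base 2403: x_0 = 2403^729 mod 46657 = 10551. x_0 is neither 1 nor 46656, so continue squaring. x_1 = 10551^2 mod 46657 = 46656. x_1 ≡ −1, so 2403 is not a witness.
Base 33265: x_0 = 33265^729 mod 46657 = 216. x_0 is neither 1 nor 46656, so continue squaring. x_1 = 216^2 mod 46657 = 46656. x_1 ≡ −1, so 33265 is not a witness.
No listed base is a witness for 46657.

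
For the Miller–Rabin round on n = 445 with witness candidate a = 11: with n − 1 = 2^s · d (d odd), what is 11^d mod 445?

11

n − 1 = 444 = 2^2 · 111, so s = 2 and d = 111.
11^111 mod 445 = 11.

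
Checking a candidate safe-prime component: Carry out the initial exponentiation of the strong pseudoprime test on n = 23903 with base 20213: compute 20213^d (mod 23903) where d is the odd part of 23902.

n − 1 = 23902 = 2^1 · 11951, so s = 1 and d = 11951.
20213^11951 mod 23903 = 369.

369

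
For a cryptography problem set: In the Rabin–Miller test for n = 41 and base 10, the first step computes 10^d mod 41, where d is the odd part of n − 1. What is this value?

n − 1 = 40 = 2^3 · 5, so s = 3 and d = 5.
10^5 mod 41 = 1.

1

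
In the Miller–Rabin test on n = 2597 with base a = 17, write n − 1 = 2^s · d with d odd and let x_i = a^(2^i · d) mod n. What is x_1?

n − 1 = 2596 = 2^2 · 649, so s = 2 and d = 649.
By repeated squaring, 17^649 ≡ 1774 (mod 2597).
x_0 = 1774.
x_1 = 1774^2 mod 2597 = 2109.

2109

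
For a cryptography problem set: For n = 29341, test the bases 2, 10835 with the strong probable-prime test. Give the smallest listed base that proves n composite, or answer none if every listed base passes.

n − 1 = 29340 = 2^2 · 7335, so s = 2 and d = 7335.
Base 2: x_0 = 2^7335 mod 29341 = 26424. x_0 is neither 1 nor 29340, so continue squaring. x_1 = 26424^2 mod 29341 = 29340. x_1 ≡ −1, so 2 is not a witness.
Base 10835: x_0 = 10835^7335 mod 29341 = 15361. x_0 is neither 1 nor 29340, so continue squaring. x_1 = 15361^2 mod 29341 = 29340. x_1 ≡ −1, so 10835 is not a witness.
No listed base is a witness for 29341.

none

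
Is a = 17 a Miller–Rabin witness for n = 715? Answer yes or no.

n − 1 = 714 = 2^1 · 357, so s = 1 and d = 357.
x_0 = 17^357 mod 715 = 272.
x_0 ∉ {1, 714} and s = 1, so 17 is a Miller–Rabin witness and 715 is composite.

yes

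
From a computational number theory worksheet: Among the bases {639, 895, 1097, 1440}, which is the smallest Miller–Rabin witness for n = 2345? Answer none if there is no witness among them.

n − 1 = 2344 = 2^3 · 293, so s = 3 and d = 293.
Base 639: x_0 = 639^293 mod 2345 = 354. x_0 is neither 1 nor 2344, so continue squaring. x_1 = 354^2 mod 2345 = 1031. x_2 = 1031^2 mod 2345 = 676. Reached i = s−1 = 2 without hitting −1: 639 is a Miller–Rabin witness and 2345 is composite.
Base 895: x_0 = 895^293 mod 2345 = 1700. x_0 is neither 1 nor 2344, so continue squaring. x_1 = 1700^2 mod 2345 = 960. x_2 = 960^2 mod 2345 = 15. Reached i = s−1 = 2 without hitting −1: 895 is a Miller–Rabin witness and 2345 is composite.
Base 1097: x_0 = 1097^293 mod 2345 = 612. x_0 is neither 1 nor 2344, so continue squaring. x_1 = 612^2 mod 2345 = 1689. x_2 = 1689^2 mod 2345 = 1201. Reached i = s−1 = 2 without hitting −1: 1097 is a Miller–Rabin witness and 2345 is composite.
Base 1440: x_0 = 1440^293 mod 2345 = 150. x_0 is neither 1 nor 2344, so continue squaring. x_1 = 150^2 mod 2345 = 1395. x_2 = 1395^2 mod 2345 = 2020. Reached i = s−1 = 2 without hitting −1: 1440 is a Miller–Rabin witness and 2345 is composite.
The smallest witness among the given bases is 639.

639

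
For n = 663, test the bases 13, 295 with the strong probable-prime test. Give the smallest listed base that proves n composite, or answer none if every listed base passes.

13

n − 1 = 662 = 2^1 · 331, so s = 1 and d = 331.
Base 13: x_0 = 13^331 mod 663 = 208. x_0 ∉ {1, 662} and s = 1, so 13 is a Miller–Rabin witness and 663 is composite.
Base 295: x_0 = 295^331 mod 663 = 22. x_0 ∉ {1, 662} and s = 1, so 295 is a Miller–Rabin witness and 663 is composite.
The smallest witness among the given bases is 13.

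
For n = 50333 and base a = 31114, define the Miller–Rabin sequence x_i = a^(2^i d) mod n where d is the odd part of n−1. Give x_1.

n − 1 = 50332 = 2^2 · 12583, so s = 2 and d = 12583.
x_0 = 31114^12583 mod 50333 = 50332.
x_1 = 50332^2 mod 50333 = 1.

1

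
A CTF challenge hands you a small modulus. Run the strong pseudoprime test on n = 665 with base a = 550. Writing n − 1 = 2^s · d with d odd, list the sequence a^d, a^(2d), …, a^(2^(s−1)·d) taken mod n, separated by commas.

170, 305, 590

n − 1 = 664 = 2^3 · 83, so s = 3 and d = 83.
x_0 = 550^83 mod 665 = 170.
x_1 = 170^2 mod 665 = 305.
x_2 = 305^2 mod 665 = 590.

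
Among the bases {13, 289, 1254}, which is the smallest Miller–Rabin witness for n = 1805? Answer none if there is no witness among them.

n − 1 = 1804 = 2^2 · 451, so s = 2 and d = 451.
Base 13: x_0 = 13^451 mod 1805 = 697. x_0 is neither 1 nor 1804, so continue squaring. x_1 = 697^2 mod 1805 = 264. Reached i = s−1 = 1 without hitting −1: 13 is a Miller–Rabin witness and 1805 is composite.
Base 289: x_0 = 289^451 mod 1805 = 954. x_0 is neither 1 nor 1804, so continue squaring. x_1 = 954^2 mod 1805 = 396. Reached i = s−1 = 1 without hitting −1: 289 is a Miller–Rabin witness and 1805 is composite.
Base 1254: x_0 = 1254^451 mod 1805 = 1444. x_0 is neither 1 nor 1804, so continue squaring. x_1 = 1444^2 mod 1805 = 361. Reached i = s−1 = 1 without hitting −1: 1254 is a Miller–Rabin witness and 1805 is composite.
The smallest witness among the given bases is 13.

13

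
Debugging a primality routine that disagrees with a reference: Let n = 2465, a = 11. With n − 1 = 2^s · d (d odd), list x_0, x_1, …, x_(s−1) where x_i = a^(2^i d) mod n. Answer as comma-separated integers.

1061, 1681, 871, 1886, 1

n − 1 = 2464 = 2^5 · 77, so s = 5 and d = 77.
x_0 = 11^77 mod 2465 = 1061.
x_1 = 1061^2 mod 2465 = 1681.
x_2 = 1681^2 mod 2465 = 871.
x_3 = 871^2 mod 2465 = 1886.
x_4 = 1886^2 mod 2465 = 1.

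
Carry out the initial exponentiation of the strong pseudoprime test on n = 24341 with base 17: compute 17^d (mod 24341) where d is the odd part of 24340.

n − 1 = 24340 = 2^2 · 6085, so s = 2 and d = 6085.
17^6085 mod 24341 = 8079.

8079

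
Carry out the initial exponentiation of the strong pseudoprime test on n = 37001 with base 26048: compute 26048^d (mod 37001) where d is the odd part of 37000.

35706

n − 1 = 37000 = 2^3 · 4625, so s = 3 and d = 4625.
26048^4625 mod 37001 = 35706.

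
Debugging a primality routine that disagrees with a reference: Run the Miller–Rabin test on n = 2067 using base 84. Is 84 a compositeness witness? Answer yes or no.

n − 1 = 2066 = 2^1 · 1033, so s = 1 and d = 1033.
x_0 = 84^1033 mod 2067 = 45.
x_0 ∉ {1, 2066} and s = 1, so 84 is a Miller–Rabin witness and 2067 is composite.

yes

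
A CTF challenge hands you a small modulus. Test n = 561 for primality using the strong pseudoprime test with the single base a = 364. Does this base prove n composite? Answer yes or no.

yes

n − 1 = 560 = 2^4 · 35, so s = 4 and d = 35.
Repeated squaring mod 561: 364^1 ≡ 364, 364^2 ≡ 100, 364^4 ≡ 463, 364^8 ≡ 67, 364^16 ≡ 1, 364^32 ≡ 1.
35 = 32 + 2 + 1, so 364^35 ≡ 1·100·364 ≡ 496 (mod 561).
x_0 = 364^35 mod 561 = 496.
x_0 is neither 1 nor 560, so continue squaring.
x_1 = 496^2 mod 561 = 298.
x_2 = 298^2 mod 561 = 166.
x_3 = 166^2 mod 561 = 67.
Reached i = s−1 = 3 without hitting −1: 364 is a Miller–Rabin witness and 561 is composite.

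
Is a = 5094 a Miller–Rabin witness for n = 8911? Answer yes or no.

n − 1 = 8910 = 2^1 · 4455, so s = 1 and d = 4455.
By repeated squaring, 5094^4455 ≡ 8910 (mod 8911).
x_0 = 5094^4455 mod 8911 = 8910.
x_0 = 8910 ≡ −1, so 5094 is not a witness.

no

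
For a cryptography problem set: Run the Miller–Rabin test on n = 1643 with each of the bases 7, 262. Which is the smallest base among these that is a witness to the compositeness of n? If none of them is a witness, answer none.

7

n − 1 = 1642 = 2^1 · 821, so s = 1 and d = 821.
Base 7: x_0 = 7^821 mod 1643 = 640. x_0 ∉ {1, 1642} and s = 1, so 7 is a Miller–Rabin witness and 1643 is composite.
Base 262: x_0 = 262^821 mod 1643 = 164. x_0 ∉ {1, 1642} and s = 1, so 262 is a Miller–Rabin witness and 1643 is composite.
The smallest witness among the given bases is 7.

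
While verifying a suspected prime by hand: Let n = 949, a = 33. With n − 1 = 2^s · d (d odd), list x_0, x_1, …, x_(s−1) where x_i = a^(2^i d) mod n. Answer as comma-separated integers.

567, 727

n − 1 = 948 = 2^2 · 237, so s = 2 and d = 237.
x_0 = 33^237 mod 949 = 567.
x_1 = 567^2 mod 949 = 727.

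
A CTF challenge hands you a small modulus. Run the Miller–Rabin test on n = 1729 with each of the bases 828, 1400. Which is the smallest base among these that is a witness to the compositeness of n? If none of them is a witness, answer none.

1400

n − 1 = 1728 = 2^6 · 27, so s = 6 and d = 27.
Base 828: x_0 = 828^27 mod 1729 = 1. x_0 = 1, so 828 is not a witness.
Base 1400: x_0 = 1400^27 mod 1729 = 1652. x_0 is neither 1 nor 1728, so continue squaring. x_1 = 1652^2 mod 1729 = 742. x_2 = 742^2 mod 1729 = 742. x_3 = 742^2 mod 1729 = 742. x_4 = 742^2 mod 1729 = 742. x_5 = 742^2 mod 1729 = 742. Reached i = s−1 = 5 without hitting −1: 1400 is a Miller–Rabin witness and 1729 is composite.
The smallest witness among the given bases is 1400.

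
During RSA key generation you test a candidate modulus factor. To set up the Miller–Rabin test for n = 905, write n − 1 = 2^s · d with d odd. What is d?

Halving: 904 → 452 → 226 → 113; 113 is odd.
So 904 = 2^3 · 113.

113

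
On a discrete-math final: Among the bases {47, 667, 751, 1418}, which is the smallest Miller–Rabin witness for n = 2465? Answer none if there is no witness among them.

667

n − 1 = 2464 = 2^5 · 77, so s = 5 and d = 77.
Base 47: x_0 = 47^77 mod 2465 = 302. x_0 is neither 1 nor 2464, so continue squaring. x_1 = 302^2 mod 2465 = 2464. x_1 ≡ −1, so 47 is not a witness.
Base 667: x_0 = 667^77 mod 2465 = 667. x_0 is neither 1 nor 2464, so continue squaring. x_1 = 667^2 mod 2465 = 1189. x_2 = 1189^2 mod 2465 = 1276. x_3 = 1276^2 mod 2465 = 1276. x_4 = 1276^2 mod 2465 = 1276. Reached i = s−1 = 4 without hitting −1: 667 is a Miller–Rabin witness and 2465 is composite.
Base 751: x_0 = 751^77 mod 2465 = 1491. x_0 is neither 1 nor 2464, so continue squaring. x_1 = 1491^2 mod 2465 = 2116. x_2 = 2116^2 mod 2465 = 1016. x_3 = 1016^2 mod 2465 = 1886. x_4 = 1886^2 mod 2465 = 1. x_4 = 1 but x_3 ≠ ±1, a nontrivial square root of 1 — 751 is a witness and 2465 is composite.
Base 1418: x_0 = 1418^77 mod 2465 = 1723. x_0 is neither 1 nor 2464, so continue squaring. x_1 = 1723^2 mod 2465 = 869. x_2 = 869^2 mod 2465 = 871. x_3 = 871^2 mod 2465 = 1886. x_4 = 1886^2 mod 2465 = 1. x_4 = 1 but x_3 ≠ ±1, a nontrivial square root of 1 — 1418 is a witness and 2465 is composite.
The smallest witness among the given bases is 667.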